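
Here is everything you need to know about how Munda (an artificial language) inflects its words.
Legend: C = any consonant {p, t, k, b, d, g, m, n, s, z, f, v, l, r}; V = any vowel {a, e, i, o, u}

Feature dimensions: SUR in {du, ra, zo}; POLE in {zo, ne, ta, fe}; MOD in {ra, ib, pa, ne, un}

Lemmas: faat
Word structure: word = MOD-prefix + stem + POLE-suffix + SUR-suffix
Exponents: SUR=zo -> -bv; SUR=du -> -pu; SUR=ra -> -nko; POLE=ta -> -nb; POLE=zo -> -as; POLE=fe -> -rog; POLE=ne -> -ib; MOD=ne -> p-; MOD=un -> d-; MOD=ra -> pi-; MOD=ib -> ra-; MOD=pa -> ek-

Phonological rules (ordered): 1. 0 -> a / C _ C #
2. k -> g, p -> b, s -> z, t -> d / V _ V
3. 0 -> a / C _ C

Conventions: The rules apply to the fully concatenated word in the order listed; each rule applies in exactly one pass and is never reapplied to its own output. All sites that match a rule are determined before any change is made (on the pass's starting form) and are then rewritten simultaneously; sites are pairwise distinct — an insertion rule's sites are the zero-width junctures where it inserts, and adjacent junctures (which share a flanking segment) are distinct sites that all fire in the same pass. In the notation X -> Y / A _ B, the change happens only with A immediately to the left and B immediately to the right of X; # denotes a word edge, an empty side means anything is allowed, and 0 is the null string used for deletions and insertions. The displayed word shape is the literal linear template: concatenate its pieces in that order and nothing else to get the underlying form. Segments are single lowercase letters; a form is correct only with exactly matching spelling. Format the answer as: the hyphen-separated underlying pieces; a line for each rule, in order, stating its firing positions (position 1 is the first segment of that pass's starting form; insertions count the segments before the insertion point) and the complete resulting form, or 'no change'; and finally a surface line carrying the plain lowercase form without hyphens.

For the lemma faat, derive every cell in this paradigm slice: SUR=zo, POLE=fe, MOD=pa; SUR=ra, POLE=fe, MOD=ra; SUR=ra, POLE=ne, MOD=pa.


cell SUR=zo, POLE=fe, MOD=pa:
underlying: ek-faat-rog-bv
1. 0 -> a / C _ C #: inserts after position(s) 10: ekfaatrogbav
2. k -> g, p -> b, s -> z, t -> d / V _ V: no change
3. 0 -> a / C _ C: inserts after position(s) 2, 6, 9: ekafaatarogabav
surface: ekafaatarogabav

cell SUR=ra, POLE=fe, MOD=ra:
underlying: pi-faat-rog-nko
1. 0 -> a / C _ C #: no change
2. k -> g, p -> b, s -> z, t -> d / V _ V: no change
3. 0 -> a / C _ C: inserts after position(s) 6, 9, 10: pifaataroganako
surface: pifaataroganako

cell SUR=ra, POLE=ne, MOD=pa:
underlying: ek-faat-ib-nko
1. 0 -> a / C _ C #: no change
2. k -> g, p -> b, s -> z, t -> d / V _ V: fires at position(s) 6: ekfaadibnko
3. 0 -> a / C _ C: inserts after position(s) 2, 8, 9: ekafaadibanako
surface: ekafaadibanako


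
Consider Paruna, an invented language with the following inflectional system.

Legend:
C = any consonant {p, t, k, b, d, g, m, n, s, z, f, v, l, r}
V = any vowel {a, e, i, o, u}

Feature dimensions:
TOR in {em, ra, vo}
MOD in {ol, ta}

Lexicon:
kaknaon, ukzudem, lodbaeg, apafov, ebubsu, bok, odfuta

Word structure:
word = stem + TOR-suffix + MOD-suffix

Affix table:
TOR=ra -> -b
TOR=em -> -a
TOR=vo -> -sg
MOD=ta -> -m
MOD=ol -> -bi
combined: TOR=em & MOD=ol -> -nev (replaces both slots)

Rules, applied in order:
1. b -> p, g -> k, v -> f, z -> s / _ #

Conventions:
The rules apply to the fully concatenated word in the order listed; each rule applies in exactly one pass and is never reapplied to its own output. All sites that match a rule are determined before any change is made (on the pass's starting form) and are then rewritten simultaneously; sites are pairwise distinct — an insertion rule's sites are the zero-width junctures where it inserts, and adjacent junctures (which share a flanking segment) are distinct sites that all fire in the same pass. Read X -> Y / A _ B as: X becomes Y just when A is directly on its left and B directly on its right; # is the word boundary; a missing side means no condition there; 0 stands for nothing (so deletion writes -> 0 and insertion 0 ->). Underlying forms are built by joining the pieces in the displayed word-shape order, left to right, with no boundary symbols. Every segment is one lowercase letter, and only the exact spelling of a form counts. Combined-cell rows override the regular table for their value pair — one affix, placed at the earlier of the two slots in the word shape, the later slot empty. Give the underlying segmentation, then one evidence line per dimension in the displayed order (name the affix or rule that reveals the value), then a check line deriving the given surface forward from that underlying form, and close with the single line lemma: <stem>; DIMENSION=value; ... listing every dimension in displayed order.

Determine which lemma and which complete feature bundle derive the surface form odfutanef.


underlying: odfuta-nev
TOR=em - signalled by the combined affix row
MOD=ol - signalled by the combined affix row
check: odfutanev -> odfutanef
lemma: odfuta; TOR=em; MOD=ol


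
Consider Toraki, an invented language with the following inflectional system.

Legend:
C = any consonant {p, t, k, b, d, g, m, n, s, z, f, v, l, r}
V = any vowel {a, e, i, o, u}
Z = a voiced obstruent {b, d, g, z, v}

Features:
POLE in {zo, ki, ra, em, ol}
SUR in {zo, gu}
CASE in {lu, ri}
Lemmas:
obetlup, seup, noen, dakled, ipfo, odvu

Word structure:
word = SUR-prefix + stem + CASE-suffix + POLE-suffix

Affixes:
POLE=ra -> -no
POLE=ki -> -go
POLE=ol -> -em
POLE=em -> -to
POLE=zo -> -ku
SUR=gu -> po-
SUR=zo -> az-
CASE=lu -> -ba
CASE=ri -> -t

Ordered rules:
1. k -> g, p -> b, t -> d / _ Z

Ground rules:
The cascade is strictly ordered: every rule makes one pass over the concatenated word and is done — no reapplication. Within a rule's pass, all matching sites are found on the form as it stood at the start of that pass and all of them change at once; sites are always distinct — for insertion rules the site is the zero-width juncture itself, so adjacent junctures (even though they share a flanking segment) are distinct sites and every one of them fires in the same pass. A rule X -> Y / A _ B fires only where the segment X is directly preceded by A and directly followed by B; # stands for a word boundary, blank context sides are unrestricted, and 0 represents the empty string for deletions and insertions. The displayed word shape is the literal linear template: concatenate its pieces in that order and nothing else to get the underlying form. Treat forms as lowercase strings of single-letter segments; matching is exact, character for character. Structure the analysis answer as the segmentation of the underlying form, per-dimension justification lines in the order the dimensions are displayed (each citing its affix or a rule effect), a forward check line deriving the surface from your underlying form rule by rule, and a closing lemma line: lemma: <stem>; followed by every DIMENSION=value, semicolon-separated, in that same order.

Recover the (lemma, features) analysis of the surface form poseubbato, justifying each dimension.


underlying: po-seup-ba-to
POLE=em - signalled by the affix -to
SUR=gu - signalled by the affix po-
CASE=lu - signalled by the affix -ba
check: poseupbato -> poseubbato
lemma: seup; POLE=em; SUR=gu; CASE=lu


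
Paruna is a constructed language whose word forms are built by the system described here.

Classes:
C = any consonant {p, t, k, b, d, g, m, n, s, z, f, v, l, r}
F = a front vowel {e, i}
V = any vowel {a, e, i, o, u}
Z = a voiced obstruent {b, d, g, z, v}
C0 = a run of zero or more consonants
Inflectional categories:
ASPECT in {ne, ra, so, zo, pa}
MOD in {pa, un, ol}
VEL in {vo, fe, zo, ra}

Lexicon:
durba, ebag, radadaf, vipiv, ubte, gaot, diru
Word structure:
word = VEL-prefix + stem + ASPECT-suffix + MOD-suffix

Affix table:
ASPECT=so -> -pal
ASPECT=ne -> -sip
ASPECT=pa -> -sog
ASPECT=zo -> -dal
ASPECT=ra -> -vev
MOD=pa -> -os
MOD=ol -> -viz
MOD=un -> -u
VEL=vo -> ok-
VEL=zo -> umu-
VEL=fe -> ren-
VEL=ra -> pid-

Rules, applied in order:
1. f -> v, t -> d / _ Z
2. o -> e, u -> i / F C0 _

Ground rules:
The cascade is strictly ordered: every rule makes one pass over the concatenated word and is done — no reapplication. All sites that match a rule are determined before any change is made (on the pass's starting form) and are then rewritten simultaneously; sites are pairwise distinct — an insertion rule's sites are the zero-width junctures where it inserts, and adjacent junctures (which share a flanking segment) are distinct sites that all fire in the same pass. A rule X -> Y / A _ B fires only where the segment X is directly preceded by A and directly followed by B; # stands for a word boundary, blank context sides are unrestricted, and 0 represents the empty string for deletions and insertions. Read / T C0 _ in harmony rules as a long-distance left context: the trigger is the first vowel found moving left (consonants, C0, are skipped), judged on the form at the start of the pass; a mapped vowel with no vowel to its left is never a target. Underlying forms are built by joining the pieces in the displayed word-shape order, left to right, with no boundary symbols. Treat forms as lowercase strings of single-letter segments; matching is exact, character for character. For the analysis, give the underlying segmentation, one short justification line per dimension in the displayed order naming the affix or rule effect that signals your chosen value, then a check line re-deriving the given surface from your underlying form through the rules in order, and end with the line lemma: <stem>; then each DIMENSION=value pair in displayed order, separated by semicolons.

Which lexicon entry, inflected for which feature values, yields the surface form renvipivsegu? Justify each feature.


underlying: ren-vipiv-sog-u
ASPECT=pa - signalled by the affix -sog
MOD=un - signalled by the affix -u
VEL=fe - signalled by the affix ren-
check: renvipivsogu -> renvipivsogu -> renvipivsegu
lemma: vipiv; ASPECT=pa; MOD=un; VEL=fe


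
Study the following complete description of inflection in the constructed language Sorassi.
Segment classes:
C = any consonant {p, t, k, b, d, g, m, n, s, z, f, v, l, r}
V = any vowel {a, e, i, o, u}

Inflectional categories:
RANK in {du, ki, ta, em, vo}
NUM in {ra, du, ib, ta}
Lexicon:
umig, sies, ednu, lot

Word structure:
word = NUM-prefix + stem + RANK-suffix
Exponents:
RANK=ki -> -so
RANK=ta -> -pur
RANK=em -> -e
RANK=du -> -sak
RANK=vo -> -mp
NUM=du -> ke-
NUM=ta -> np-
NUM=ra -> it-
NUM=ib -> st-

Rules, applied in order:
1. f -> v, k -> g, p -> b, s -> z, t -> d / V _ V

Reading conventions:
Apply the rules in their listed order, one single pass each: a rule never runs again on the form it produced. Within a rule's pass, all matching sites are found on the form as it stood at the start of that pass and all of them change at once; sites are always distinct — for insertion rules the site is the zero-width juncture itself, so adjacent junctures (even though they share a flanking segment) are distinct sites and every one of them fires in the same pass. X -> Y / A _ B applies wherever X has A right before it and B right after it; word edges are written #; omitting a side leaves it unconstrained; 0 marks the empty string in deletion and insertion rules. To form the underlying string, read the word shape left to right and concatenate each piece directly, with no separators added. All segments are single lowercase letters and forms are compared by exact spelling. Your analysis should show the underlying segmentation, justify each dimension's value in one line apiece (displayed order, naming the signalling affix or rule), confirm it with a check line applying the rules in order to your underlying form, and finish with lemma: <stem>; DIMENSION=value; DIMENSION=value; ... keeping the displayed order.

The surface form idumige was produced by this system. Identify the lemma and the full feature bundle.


underlying: it-umig-e
RANK=em - signalled by the affix -e
NUM=ra - signalled by the affix it-
check: itumige -> idumige
lemma: umig; RANK=em; NUM=ra


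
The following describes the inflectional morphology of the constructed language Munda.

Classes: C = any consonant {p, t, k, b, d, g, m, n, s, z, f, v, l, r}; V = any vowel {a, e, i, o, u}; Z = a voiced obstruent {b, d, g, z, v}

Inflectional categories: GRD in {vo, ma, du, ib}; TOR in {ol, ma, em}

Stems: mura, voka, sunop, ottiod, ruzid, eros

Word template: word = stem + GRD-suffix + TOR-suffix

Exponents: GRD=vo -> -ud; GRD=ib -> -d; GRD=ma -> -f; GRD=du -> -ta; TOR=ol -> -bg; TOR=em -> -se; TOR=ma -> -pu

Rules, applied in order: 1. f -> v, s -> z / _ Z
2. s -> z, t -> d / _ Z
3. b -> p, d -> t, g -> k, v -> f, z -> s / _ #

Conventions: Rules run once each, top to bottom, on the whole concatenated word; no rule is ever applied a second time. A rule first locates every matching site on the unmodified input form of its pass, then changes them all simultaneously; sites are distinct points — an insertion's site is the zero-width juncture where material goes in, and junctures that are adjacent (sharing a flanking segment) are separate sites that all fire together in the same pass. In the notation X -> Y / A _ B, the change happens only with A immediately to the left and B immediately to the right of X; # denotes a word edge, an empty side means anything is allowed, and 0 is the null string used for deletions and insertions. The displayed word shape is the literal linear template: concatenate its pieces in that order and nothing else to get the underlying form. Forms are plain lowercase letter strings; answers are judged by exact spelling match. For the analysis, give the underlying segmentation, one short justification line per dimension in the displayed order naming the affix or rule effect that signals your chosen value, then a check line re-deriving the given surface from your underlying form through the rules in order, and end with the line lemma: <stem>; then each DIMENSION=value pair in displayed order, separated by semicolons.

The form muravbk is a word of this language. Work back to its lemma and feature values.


underlying: mura-f-bg
GRD=ma - signalled by the affix -f
TOR=ol - signalled by the affix -bg
check: murafbg -> muravbg -> muravbg -> muravbk
lemma: mura; GRD=ma; TOR=ol


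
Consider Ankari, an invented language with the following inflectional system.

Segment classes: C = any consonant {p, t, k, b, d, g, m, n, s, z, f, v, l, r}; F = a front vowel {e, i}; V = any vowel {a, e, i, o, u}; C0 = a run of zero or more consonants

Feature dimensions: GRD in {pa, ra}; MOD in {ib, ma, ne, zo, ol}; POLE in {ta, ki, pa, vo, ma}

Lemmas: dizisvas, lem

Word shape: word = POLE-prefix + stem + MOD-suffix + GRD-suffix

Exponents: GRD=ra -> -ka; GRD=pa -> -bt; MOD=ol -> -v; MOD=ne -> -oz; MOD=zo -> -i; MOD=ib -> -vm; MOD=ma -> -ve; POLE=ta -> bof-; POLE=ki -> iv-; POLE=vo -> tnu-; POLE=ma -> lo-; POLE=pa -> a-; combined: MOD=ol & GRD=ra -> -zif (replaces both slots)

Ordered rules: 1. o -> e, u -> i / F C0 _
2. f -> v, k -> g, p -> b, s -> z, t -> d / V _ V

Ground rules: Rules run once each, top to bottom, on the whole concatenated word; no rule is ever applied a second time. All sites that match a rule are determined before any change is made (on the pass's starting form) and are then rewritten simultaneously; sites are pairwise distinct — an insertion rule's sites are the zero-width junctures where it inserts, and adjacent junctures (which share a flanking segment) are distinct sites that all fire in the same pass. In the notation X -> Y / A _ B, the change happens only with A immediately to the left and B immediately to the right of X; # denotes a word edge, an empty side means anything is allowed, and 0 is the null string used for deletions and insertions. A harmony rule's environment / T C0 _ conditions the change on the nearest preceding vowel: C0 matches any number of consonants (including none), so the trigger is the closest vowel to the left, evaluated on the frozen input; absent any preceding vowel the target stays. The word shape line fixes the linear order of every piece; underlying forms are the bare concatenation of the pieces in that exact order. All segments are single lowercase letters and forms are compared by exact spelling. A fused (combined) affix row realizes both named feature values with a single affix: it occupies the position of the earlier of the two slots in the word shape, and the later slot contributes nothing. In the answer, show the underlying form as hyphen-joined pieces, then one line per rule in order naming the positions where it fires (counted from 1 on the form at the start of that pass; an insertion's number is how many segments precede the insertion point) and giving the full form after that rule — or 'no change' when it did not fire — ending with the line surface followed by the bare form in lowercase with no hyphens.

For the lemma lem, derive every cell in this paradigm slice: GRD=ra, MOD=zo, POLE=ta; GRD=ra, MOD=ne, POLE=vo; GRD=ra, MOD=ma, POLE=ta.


cell GRD=ra, MOD=zo, POLE=ta:
underlying: bof-lem-i-ka
1. o -> e, u -> i / F C0 _: no change
2. f -> v, k -> g, p -> b, s -> z, t -> d / V _ V: fires at position(s) 8: boflemiga
surface: boflemiga

cell GRD=ra, MOD=ne, POLE=vo:
underlying: tnu-lem-oz-ka
1. o -> e, u -> i / F C0 _: fires at position(s) 7: tnulemezka
2. f -> v, k -> g, p -> b, s -> z, t -> d / V _ V: no change
surface: tnulemezka

cell GRD=ra, MOD=ma, POLE=ta:
underlying: bof-lem-ve-ka
1. o -> e, u -> i / F C0 _: no change
2. f -> v, k -> g, p -> b, s -> z, t -> d / V _ V: fires at position(s) 9: boflemvega
surface: boflemvega


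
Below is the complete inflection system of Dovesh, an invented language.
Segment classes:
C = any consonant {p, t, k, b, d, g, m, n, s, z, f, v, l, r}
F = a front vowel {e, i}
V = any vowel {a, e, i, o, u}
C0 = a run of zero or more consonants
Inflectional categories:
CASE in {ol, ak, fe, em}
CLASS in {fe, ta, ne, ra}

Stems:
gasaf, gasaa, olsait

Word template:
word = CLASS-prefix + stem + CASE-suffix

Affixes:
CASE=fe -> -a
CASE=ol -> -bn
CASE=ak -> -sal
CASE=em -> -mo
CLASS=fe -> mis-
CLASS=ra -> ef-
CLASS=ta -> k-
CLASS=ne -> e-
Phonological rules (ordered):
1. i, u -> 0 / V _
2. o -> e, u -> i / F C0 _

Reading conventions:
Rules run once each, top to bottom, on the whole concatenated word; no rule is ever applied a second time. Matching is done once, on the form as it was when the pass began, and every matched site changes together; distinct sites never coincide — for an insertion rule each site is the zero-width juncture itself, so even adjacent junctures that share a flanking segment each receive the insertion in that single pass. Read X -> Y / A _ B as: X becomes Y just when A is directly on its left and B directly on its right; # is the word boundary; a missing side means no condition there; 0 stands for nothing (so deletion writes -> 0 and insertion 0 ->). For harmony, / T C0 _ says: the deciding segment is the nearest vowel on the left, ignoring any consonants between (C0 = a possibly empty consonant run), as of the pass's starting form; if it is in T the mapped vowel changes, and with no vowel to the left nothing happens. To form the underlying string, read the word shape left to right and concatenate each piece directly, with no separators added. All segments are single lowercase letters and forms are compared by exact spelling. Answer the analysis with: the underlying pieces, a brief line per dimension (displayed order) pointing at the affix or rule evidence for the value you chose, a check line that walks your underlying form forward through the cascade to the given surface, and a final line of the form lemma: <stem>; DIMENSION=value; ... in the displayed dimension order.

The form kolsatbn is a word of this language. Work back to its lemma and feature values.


underlying: k-olsait-bn
CASE=ol - signalled by the affix -bn
CLASS=ta - signalled by the affix k-
check: kolsaitbn -> kolsatbn -> kolsatbn
lemma: olsait; CASE=ol; CLASS=ta


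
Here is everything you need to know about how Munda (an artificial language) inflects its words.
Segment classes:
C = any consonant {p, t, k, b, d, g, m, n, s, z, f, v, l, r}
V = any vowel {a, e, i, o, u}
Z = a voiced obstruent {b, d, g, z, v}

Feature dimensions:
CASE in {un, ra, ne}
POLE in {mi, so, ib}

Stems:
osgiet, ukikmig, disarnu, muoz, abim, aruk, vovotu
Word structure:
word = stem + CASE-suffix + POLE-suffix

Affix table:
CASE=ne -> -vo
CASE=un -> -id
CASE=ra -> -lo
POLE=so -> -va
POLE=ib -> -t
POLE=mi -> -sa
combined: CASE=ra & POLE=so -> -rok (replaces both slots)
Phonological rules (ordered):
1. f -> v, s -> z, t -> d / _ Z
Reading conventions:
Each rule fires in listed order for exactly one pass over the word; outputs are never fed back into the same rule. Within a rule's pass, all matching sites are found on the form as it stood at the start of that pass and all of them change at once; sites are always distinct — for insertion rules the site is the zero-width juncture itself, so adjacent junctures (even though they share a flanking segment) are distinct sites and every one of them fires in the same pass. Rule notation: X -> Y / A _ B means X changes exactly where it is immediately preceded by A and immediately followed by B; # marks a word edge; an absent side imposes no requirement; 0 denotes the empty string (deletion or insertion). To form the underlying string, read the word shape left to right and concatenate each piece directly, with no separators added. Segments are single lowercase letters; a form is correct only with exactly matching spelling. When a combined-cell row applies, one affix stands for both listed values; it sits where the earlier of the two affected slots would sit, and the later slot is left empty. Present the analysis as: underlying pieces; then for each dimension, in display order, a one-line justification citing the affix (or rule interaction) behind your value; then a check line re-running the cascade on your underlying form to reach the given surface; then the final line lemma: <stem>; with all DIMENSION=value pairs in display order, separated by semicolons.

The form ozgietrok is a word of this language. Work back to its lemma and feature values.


underlying: osgiet-rok
CASE=ra - signalled by the combined affix row
POLE=so - signalled by the combined affix row
check: osgietrok -> ozgietrok
lemma: osgiet; CASE=ra; POLE=so


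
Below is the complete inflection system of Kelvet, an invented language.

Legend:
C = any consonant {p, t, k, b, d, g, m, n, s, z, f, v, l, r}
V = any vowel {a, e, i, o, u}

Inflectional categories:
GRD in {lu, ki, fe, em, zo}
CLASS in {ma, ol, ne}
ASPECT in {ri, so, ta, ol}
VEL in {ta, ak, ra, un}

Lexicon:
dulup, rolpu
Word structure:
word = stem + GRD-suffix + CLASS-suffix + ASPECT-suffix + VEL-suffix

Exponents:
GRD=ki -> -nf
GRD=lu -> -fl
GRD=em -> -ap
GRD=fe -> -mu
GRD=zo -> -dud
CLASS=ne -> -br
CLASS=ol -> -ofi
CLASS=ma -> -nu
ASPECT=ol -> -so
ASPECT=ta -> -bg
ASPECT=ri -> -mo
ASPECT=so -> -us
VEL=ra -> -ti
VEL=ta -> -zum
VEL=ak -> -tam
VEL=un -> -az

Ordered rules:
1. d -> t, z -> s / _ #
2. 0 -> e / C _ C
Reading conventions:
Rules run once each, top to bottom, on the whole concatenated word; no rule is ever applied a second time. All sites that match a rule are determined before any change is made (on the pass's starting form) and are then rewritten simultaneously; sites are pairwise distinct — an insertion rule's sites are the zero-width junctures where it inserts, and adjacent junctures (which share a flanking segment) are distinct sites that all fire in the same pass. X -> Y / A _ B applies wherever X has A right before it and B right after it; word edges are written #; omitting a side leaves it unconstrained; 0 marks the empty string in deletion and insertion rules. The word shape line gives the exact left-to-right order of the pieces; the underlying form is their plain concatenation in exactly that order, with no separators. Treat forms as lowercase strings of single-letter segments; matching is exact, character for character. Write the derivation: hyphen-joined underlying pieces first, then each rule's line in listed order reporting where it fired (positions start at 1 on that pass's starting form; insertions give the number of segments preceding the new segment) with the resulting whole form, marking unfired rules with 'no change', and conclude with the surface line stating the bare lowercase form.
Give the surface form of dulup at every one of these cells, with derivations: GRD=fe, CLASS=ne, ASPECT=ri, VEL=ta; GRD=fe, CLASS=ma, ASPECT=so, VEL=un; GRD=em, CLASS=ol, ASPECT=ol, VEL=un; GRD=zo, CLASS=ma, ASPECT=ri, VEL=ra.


cell GRD=fe, CLASS=ne, ASPECT=ri, VEL=ta:
underlying: dulup-mu-br-mo-zum
1. d -> t, z -> s / _ #: no change
2. 0 -> e / C _ C: inserts after position(s) 5, 8, 9: dulupemuberemozum
surface: dulupemuberemozum

cell GRD=fe, CLASS=ma, ASPECT=so, VEL=un:
underlying: dulup-mu-nu-us-az
1. d -> t, z -> s / _ #: fires at position(s) 13: dulupmunuusas
2. 0 -> e / C _ C: inserts after position(s) 5: dulupemunuusas
surface: dulupemunuusas

cell GRD=em, CLASS=ol, ASPECT=ol, VEL=un:
underlying: dulup-ap-ofi-so-az
1. d -> t, z -> s / _ #: fires at position(s) 14: dulupapofisoas
2. 0 -> e / C _ C: no change
surface: dulupapofisoas

cell GRD=zo, CLASS=ma, ASPECT=ri, VEL=ra:
underlying: dulup-dud-nu-mo-ti
1. d -> t, z -> s / _ #: no change
2. 0 -> e / C _ C: inserts after position(s) 5, 8: dulupedudenumoti
surface: dulupedudenumoti


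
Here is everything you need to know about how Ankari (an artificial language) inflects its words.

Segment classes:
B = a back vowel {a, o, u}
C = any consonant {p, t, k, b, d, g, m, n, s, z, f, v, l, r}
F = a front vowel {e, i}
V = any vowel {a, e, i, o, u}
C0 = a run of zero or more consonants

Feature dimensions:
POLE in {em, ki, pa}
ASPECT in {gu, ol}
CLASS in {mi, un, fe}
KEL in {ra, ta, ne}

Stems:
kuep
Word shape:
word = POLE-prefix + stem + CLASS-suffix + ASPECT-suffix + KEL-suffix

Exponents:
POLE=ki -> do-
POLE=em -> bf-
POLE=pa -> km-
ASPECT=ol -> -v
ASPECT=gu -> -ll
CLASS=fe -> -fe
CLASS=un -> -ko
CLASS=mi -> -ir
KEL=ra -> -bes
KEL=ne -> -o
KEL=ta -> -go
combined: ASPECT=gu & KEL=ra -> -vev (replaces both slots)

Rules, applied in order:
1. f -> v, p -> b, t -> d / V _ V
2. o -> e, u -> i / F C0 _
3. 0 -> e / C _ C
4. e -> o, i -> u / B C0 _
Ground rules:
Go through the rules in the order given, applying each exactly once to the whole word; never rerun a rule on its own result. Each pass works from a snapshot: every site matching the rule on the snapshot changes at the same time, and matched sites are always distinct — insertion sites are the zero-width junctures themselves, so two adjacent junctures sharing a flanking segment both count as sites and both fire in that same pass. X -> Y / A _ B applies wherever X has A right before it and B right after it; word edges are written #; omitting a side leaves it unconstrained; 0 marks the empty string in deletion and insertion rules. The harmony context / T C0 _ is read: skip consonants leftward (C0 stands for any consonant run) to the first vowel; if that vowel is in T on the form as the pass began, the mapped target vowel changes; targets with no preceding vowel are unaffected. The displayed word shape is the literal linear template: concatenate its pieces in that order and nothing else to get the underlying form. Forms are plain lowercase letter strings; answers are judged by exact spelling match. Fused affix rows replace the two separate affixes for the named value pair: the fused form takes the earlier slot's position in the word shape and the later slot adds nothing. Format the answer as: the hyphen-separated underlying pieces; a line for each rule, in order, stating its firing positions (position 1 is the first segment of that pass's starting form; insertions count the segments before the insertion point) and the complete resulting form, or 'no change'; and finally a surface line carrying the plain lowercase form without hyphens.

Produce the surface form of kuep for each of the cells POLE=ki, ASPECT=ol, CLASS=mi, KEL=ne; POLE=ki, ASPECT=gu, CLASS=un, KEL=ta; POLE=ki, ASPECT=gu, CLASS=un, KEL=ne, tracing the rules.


cell POLE=ki, ASPECT=ol, CLASS=mi, KEL=ne:
underlying: do-kuep-ir-v-o
1. f -> v, p -> b, t -> d / V _ V: fires at position(s) 6: dokuebirvo
2. o -> e, u -> i / F C0 _: fires at position(s) 10: dokuebirve
3. 0 -> e / C _ C: inserts after position(s) 8: dokuebireve
4. e -> o, i -> u / B C0 _: fires at position(s) 5: dokuobireve
surface: dokuobireve

cell POLE=ki, ASPECT=gu, CLASS=un, KEL=ta:
underlying: do-kuep-ko-ll-go
1. f -> v, p -> b, t -> d / V _ V: no change
2. o -> e, u -> i / F C0 _: fires at position(s) 8: dokuepkellgo
3. 0 -> e / C _ C: inserts after position(s) 6, 9, 10: dokuepekelelego
4. e -> o, i -> u / B C0 _: fires at position(s) 5: dokuopekelelego
surface: dokuopekelelego

cell POLE=ki, ASPECT=gu, CLASS=un, KEL=ne:
underlying: do-kuep-ko-ll-o
1. f -> v, p -> b, t -> d / V _ V: no change
2. o -> e, u -> i / F C0 _: fires at position(s) 8: dokuepkello
3. 0 -> e / C _ C: inserts after position(s) 6, 9: dokuepekelelo
4. e -> o, i -> u / B C0 _: fires at position(s) 5: dokuopekelelo
surface: dokuopekelelo


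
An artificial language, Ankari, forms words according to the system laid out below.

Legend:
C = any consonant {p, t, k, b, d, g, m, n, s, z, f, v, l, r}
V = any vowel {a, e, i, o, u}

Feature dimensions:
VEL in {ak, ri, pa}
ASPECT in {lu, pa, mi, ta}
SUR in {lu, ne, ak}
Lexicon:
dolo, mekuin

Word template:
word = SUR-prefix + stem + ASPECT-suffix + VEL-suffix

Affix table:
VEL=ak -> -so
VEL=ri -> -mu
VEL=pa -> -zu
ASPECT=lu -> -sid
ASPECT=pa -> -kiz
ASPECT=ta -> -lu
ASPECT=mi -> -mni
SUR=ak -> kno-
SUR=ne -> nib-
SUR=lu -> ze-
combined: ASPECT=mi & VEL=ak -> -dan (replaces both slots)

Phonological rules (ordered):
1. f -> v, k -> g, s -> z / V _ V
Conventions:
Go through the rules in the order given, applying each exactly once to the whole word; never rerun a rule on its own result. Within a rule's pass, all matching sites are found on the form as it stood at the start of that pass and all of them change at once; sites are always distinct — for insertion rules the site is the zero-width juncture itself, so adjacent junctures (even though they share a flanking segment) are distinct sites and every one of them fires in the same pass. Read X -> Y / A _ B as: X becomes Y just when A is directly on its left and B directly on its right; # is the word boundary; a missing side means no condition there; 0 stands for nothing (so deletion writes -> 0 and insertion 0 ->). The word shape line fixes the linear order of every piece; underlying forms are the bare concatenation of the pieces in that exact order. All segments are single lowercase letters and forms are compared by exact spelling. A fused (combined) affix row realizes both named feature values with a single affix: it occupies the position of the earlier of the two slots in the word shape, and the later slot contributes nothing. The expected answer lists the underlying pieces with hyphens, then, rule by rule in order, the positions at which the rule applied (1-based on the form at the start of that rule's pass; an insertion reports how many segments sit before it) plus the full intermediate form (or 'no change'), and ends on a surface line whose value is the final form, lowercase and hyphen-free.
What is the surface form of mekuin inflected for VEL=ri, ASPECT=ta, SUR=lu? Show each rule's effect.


underlying: ze-mekuin-lu-mu
1. f -> v, k -> g, s -> z / V _ V: fires at position(s) 5: zemeguinlumu
surface: zemeguinlumu


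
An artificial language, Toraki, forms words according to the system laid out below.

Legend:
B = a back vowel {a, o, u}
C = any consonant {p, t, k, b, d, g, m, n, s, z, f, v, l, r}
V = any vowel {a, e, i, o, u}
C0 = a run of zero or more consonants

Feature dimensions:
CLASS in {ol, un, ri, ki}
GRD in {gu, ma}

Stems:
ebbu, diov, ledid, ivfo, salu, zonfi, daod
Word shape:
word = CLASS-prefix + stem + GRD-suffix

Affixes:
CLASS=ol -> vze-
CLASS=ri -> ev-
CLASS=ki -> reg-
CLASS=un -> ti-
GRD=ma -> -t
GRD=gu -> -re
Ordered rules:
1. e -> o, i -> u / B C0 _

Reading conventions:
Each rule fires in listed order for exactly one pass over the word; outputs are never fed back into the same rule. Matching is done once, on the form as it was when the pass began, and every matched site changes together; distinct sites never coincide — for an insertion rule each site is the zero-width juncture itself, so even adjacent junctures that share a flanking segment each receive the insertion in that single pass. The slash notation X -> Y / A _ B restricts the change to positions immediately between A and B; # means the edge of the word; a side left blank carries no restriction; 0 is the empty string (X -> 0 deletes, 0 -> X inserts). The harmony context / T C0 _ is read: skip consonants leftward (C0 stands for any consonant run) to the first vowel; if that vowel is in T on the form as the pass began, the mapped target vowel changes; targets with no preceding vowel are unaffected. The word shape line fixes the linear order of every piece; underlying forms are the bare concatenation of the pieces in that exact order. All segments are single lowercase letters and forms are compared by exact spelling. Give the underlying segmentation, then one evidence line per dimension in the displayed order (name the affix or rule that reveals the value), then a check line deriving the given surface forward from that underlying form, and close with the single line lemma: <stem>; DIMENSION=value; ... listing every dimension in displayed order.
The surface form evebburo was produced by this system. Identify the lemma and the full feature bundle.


underlying: ev-ebbu-re
CLASS=ri - signalled by the affix ev-
GRD=gu - signalled by the affix -re
check: evebbure -> evebburo
lemma: ebbu; CLASS=ri; GRD=gu


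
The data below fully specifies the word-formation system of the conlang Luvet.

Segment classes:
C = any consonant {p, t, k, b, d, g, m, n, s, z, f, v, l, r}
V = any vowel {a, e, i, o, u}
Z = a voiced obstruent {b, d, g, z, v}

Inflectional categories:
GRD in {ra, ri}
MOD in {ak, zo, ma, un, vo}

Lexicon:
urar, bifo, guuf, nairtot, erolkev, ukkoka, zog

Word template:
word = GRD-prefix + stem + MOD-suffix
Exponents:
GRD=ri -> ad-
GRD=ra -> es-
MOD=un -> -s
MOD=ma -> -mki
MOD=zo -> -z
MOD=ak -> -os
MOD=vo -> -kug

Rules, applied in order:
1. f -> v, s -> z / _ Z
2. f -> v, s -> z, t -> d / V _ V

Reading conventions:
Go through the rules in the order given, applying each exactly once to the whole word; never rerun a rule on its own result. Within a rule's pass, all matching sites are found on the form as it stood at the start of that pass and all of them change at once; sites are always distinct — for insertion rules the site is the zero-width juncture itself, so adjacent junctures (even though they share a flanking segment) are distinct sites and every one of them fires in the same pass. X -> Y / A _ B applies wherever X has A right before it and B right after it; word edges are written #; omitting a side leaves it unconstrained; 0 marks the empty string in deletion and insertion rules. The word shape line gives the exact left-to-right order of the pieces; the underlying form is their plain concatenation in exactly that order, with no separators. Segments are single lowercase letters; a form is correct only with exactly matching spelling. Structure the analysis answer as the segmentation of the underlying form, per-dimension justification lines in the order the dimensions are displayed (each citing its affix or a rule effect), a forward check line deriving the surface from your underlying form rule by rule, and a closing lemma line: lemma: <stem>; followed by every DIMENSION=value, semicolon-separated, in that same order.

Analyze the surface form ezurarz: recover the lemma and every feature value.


underlying: es-urar-z
GRD=ra - signalled by the affix es-
MOD=zo - signalled by the affix -z
check: esurarz -> esurarz -> ezurarz
lemma: urar; GRD=ra; MOD=zo


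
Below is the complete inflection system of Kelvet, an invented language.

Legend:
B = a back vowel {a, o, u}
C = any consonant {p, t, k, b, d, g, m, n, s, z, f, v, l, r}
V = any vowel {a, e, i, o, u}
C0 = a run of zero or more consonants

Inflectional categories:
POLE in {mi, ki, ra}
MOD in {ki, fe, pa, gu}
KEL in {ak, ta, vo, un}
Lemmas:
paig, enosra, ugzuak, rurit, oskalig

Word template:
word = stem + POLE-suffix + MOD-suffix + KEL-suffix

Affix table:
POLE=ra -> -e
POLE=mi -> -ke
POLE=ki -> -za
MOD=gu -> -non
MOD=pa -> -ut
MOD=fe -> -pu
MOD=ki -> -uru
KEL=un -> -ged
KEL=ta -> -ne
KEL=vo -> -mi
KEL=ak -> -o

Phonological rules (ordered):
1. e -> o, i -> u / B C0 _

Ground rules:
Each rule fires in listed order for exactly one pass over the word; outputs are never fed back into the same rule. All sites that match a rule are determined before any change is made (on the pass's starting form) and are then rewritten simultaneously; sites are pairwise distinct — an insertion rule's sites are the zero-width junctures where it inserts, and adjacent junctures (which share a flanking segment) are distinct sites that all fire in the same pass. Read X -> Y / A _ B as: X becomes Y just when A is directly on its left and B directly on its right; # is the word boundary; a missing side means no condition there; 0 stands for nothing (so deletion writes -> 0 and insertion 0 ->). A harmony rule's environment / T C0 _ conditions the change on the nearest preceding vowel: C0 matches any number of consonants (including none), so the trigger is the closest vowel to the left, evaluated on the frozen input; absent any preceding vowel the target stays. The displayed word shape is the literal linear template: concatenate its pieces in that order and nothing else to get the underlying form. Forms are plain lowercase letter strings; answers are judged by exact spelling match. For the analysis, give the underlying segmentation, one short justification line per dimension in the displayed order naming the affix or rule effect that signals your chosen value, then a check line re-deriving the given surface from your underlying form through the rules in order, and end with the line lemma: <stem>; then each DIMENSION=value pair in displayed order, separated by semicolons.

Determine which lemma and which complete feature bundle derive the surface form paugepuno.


underlying: paig-e-pu-ne
POLE=ra - signalled by the affix -e
MOD=fe - signalled by the affix -pu
KEL=ta - signalled by the affix -ne
check: paigepune -> paugepuno
lemma: paig; POLE=ra; MOD=fe; KEL=ta


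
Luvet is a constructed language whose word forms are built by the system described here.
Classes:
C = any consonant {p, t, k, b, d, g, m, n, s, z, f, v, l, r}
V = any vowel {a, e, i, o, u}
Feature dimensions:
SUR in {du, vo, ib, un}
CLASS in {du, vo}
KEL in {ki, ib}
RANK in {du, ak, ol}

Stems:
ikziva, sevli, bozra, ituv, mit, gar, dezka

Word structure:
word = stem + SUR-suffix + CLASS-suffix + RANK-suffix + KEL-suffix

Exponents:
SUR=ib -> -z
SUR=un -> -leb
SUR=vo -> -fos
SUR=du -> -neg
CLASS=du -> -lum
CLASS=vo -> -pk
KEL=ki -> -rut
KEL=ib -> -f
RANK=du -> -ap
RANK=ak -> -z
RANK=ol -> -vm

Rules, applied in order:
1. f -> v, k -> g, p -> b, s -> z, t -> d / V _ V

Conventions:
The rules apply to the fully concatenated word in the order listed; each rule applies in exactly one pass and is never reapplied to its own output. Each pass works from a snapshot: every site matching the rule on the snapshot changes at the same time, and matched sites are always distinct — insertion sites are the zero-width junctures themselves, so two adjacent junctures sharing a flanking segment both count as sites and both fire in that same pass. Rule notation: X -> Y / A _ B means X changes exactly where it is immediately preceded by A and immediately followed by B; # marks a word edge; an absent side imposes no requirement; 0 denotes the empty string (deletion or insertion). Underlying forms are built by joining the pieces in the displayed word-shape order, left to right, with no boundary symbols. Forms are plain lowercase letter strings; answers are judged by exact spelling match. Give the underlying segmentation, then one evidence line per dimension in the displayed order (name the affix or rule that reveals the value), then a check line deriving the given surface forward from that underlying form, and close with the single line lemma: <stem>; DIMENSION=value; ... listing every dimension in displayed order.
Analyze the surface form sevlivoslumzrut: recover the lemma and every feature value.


underlying: sevli-fos-lum-z-rut
SUR=vo - signalled by the affix -fos
CLASS=du - signalled by the affix -lum
KEL=ki - signalled by the affix -rut
RANK=ak - signalled by the affix -z
check: sevlifoslumzrut -> sevlivoslumzrut
lemma: sevli; SUR=vo; CLASS=du; KEL=ki; RANK=ak
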